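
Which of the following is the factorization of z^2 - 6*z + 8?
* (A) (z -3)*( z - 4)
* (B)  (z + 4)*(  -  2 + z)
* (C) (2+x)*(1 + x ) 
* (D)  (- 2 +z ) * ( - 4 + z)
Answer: D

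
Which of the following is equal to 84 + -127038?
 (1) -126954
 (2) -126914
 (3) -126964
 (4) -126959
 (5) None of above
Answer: 1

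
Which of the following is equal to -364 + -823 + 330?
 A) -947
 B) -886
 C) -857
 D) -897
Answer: C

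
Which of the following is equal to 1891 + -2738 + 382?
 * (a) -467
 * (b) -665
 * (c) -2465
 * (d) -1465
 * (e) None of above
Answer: e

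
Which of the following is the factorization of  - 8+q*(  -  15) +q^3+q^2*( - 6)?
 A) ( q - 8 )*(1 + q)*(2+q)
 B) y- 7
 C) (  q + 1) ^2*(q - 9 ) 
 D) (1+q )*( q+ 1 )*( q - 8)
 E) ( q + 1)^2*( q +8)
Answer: D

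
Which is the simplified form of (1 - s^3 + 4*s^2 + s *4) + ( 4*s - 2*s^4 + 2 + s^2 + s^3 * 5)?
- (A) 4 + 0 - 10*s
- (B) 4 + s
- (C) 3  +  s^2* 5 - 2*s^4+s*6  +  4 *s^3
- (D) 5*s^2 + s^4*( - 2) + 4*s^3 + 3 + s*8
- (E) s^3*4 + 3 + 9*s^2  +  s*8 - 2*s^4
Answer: D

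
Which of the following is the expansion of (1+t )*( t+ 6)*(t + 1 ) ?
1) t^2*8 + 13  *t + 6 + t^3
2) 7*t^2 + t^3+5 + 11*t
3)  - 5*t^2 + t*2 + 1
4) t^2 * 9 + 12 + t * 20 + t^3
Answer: 1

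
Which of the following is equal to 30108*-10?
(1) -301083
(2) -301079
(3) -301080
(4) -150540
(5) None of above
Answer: 3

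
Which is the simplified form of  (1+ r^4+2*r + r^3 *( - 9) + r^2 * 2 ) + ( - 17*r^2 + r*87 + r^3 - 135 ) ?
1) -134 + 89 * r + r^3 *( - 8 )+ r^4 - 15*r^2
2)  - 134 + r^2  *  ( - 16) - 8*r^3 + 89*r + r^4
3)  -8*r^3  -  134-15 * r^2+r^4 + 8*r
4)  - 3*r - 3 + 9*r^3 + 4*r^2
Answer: 1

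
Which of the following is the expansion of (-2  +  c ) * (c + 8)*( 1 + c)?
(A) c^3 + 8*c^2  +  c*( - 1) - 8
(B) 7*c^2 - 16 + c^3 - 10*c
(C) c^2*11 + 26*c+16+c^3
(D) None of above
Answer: B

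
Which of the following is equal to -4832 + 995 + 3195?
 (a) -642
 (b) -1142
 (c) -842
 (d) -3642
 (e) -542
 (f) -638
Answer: a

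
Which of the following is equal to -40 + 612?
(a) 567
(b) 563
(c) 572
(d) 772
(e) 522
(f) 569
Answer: c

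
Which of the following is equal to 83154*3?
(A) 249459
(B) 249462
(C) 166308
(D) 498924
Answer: B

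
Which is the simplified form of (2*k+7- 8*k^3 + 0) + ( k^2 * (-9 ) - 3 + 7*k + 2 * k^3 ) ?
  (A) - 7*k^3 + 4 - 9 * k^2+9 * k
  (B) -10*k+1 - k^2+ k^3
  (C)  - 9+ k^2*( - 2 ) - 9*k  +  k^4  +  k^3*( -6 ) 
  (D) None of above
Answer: D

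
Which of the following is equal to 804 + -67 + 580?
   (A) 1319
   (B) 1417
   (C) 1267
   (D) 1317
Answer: D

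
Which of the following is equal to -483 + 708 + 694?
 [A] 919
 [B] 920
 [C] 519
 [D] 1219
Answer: A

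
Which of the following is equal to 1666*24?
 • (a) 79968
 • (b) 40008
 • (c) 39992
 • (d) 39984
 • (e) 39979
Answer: d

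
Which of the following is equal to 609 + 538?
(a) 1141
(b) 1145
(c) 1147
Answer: c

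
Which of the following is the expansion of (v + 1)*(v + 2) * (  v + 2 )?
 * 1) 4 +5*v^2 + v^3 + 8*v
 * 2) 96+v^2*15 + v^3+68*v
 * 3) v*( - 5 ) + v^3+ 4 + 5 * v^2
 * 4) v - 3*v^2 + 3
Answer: 1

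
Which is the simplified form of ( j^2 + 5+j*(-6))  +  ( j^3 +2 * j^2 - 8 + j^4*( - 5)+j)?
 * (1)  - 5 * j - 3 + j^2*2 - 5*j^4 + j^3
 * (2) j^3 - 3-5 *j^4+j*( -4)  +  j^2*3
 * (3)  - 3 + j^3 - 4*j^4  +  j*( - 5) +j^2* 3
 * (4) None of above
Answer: 4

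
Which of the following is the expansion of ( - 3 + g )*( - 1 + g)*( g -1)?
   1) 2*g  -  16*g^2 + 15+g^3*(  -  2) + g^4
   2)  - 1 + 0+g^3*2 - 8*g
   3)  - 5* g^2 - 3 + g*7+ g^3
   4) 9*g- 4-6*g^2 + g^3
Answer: 3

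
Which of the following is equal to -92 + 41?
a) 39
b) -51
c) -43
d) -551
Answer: b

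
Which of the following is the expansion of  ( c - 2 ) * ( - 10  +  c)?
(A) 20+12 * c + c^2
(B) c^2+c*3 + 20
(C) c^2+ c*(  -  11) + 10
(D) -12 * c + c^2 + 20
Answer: D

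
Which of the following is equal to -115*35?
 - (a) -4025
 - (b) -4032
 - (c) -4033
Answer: a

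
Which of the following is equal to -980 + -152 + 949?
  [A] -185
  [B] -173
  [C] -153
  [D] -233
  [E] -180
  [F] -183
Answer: F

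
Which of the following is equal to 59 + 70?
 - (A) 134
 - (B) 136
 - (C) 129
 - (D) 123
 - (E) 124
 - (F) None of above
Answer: C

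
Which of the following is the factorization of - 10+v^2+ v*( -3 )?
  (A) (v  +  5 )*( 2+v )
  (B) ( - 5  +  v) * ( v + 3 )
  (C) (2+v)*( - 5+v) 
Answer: C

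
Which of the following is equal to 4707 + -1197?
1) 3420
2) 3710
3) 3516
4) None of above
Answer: 4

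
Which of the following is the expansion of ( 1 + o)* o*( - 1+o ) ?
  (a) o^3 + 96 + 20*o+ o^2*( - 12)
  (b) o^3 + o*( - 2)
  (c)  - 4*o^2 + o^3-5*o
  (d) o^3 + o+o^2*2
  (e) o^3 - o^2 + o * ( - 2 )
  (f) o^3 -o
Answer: f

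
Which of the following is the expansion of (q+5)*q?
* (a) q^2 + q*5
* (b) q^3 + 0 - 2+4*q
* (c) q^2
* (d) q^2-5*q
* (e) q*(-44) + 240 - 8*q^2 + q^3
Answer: a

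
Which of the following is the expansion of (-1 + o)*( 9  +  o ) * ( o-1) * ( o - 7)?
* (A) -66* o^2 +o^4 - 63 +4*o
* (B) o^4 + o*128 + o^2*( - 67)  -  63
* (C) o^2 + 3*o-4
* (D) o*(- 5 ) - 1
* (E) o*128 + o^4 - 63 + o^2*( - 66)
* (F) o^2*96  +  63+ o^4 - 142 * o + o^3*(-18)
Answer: E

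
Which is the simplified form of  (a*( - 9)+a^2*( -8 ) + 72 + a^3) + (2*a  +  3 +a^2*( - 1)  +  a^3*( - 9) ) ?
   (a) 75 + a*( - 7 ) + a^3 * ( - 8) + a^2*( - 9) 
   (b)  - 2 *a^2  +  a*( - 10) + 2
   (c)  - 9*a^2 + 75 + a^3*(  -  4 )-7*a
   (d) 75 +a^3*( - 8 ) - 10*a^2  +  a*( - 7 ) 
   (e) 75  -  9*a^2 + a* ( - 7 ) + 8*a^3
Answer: a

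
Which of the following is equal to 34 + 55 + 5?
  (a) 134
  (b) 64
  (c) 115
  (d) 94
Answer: d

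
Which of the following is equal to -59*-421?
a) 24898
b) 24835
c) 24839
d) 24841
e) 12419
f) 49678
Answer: c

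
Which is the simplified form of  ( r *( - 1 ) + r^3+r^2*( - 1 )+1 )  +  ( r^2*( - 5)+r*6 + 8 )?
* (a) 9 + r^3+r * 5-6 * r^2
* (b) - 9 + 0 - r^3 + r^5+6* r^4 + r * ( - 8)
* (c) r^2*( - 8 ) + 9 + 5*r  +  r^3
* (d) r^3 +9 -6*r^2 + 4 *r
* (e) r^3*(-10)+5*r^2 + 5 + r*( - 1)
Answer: a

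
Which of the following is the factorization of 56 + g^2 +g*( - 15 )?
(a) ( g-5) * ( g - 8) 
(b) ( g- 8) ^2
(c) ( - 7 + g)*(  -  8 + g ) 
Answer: c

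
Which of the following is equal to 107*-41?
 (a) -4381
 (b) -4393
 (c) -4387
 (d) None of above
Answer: c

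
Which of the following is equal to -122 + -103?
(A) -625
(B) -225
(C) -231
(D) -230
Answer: B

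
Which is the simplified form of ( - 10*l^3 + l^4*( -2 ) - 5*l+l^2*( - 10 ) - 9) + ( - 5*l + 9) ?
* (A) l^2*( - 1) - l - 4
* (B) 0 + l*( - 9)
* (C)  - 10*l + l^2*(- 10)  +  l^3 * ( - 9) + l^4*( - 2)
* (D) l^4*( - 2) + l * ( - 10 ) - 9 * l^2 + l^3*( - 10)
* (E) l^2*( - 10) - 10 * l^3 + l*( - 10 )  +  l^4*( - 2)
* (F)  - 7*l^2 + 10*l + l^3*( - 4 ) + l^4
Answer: E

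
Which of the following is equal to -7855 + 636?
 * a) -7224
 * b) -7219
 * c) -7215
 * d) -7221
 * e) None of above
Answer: b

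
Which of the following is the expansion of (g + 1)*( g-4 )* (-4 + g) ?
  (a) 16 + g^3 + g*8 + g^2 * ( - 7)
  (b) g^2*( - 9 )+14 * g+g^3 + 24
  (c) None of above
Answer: a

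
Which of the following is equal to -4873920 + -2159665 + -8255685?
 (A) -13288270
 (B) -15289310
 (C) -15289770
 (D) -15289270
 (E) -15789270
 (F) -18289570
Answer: D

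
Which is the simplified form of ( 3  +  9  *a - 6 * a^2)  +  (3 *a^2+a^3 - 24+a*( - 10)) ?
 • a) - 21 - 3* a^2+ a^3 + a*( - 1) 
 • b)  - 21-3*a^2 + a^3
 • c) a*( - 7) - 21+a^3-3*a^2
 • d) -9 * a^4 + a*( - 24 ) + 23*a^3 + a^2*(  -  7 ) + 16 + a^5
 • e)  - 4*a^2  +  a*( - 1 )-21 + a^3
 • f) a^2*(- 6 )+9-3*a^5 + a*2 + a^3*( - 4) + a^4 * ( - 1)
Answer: a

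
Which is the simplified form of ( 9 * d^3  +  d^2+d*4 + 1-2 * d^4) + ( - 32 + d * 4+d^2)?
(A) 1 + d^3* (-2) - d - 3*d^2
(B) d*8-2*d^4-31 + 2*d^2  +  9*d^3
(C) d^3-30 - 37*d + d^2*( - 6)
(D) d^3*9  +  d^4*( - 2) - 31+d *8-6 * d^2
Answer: B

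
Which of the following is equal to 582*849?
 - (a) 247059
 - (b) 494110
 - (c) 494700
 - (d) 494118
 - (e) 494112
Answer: d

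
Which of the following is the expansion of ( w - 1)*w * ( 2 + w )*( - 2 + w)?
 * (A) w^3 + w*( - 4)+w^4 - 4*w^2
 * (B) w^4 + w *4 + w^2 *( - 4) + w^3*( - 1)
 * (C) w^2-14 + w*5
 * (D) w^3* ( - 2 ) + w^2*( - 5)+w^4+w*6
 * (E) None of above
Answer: B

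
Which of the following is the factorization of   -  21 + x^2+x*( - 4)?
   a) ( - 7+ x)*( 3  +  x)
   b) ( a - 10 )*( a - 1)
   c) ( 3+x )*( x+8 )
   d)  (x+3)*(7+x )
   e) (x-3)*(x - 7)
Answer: a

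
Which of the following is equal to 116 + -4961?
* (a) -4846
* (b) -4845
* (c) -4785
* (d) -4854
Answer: b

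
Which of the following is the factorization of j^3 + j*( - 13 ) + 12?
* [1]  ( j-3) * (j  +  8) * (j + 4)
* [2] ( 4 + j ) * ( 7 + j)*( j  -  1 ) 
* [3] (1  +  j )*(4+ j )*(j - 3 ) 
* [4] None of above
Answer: 4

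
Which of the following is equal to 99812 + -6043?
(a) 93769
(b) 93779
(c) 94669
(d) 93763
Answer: a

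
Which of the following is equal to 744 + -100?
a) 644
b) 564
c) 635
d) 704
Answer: a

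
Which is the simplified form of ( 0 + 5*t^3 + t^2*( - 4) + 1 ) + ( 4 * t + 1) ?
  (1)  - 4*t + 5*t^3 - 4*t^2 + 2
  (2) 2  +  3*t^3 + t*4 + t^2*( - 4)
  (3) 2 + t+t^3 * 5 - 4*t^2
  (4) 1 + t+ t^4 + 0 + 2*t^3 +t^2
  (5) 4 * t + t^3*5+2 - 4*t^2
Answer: 5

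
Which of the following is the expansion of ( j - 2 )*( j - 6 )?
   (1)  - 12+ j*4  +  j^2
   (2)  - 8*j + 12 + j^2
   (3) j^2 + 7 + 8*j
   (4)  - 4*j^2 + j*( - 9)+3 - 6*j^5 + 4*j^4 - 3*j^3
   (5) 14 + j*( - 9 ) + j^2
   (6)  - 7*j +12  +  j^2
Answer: 2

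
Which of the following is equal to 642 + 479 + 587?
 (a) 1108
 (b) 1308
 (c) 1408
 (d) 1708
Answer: d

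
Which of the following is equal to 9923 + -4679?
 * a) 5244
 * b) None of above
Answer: a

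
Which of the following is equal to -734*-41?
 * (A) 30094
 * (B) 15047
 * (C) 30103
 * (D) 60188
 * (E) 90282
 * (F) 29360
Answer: A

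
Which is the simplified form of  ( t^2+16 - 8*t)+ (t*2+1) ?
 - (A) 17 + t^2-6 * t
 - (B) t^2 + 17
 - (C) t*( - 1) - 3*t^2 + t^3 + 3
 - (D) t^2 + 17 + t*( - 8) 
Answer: A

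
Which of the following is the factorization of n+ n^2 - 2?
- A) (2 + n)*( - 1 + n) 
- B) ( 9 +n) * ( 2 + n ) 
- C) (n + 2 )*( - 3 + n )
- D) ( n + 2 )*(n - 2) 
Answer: A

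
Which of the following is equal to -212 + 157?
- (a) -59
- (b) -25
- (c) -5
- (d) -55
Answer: d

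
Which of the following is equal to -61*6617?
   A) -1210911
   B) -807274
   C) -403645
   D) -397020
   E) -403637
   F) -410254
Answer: E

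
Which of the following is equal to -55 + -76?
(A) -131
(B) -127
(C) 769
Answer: A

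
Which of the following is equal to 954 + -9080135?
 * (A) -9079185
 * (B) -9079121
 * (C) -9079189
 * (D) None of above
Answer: D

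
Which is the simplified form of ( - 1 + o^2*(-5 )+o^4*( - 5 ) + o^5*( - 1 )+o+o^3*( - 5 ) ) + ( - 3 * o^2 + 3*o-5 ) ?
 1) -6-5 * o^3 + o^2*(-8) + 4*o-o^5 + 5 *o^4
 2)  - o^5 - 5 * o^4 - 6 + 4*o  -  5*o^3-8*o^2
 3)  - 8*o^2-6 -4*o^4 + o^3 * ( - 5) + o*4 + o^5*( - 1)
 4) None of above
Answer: 2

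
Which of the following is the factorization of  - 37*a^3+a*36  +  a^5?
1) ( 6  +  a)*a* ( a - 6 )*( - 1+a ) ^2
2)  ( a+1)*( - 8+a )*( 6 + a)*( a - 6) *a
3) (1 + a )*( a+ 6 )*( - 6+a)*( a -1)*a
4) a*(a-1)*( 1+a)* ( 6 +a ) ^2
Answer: 3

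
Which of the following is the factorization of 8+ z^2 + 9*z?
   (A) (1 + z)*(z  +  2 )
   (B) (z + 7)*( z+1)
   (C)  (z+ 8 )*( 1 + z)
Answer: C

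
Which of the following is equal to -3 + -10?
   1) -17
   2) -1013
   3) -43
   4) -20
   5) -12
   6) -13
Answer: 6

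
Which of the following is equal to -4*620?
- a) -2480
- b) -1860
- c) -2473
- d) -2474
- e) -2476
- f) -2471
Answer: a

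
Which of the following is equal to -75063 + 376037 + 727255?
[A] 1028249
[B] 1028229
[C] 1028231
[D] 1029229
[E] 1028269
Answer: B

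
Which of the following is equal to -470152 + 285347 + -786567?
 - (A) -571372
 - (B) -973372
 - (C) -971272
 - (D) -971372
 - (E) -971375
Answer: D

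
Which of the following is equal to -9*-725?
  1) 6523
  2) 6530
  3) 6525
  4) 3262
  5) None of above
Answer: 3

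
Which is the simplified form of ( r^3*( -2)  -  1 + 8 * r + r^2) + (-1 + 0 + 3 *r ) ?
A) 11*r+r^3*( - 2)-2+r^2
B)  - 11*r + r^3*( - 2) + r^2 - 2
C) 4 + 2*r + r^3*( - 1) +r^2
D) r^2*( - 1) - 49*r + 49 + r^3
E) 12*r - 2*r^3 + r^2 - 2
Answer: A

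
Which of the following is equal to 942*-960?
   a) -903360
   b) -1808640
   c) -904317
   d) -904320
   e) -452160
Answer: d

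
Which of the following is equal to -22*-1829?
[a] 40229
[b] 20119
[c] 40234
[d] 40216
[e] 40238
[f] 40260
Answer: e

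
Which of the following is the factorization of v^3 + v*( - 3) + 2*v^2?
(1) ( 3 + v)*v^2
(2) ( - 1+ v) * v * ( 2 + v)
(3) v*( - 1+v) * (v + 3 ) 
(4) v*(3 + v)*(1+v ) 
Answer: 3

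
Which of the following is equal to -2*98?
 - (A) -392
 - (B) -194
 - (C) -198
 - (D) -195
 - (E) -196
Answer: E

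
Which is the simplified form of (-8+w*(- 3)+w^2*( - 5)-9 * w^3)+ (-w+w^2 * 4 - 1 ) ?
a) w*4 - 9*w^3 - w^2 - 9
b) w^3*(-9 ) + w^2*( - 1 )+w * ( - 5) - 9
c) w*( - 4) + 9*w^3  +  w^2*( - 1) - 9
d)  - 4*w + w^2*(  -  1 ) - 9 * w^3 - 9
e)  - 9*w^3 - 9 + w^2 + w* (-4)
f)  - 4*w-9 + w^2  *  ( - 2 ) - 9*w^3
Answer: d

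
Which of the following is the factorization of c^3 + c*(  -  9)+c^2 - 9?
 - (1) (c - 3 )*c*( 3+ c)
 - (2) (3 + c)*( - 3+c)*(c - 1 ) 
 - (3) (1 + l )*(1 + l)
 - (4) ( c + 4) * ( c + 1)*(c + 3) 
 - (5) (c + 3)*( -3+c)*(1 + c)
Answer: 5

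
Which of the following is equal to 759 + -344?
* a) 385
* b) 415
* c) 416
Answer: b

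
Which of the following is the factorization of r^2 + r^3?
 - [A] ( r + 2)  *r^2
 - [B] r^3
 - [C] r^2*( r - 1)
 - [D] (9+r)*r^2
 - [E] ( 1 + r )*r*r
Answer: E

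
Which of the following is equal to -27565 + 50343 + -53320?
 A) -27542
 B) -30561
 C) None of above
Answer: C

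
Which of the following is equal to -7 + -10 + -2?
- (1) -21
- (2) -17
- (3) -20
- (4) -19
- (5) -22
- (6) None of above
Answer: 4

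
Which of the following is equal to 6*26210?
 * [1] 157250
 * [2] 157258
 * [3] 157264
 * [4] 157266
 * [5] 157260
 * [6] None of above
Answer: 5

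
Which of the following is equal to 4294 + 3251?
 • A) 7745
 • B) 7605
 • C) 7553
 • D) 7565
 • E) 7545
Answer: E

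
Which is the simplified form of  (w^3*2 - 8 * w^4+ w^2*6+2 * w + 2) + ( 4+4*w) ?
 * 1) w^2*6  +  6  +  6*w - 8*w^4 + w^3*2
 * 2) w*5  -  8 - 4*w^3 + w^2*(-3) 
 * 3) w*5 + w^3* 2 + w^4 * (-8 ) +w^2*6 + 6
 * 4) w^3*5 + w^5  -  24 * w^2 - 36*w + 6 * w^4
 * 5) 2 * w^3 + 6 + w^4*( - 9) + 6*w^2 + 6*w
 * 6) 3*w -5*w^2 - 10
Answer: 1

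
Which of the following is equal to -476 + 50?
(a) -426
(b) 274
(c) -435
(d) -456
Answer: a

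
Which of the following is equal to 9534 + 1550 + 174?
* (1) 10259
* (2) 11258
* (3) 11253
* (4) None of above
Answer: 2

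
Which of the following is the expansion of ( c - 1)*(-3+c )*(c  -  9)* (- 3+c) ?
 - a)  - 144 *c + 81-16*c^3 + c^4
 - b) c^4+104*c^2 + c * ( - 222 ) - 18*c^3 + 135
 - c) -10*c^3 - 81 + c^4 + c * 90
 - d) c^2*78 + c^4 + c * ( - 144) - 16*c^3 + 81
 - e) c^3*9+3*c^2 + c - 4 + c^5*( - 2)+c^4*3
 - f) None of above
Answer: d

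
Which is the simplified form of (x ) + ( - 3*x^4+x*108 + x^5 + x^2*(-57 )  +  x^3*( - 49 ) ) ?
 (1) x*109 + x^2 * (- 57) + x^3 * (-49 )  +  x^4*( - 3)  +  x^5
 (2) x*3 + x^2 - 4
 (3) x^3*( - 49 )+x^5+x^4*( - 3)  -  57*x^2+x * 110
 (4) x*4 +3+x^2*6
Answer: 1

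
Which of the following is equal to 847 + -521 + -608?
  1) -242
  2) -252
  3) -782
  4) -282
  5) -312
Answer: 4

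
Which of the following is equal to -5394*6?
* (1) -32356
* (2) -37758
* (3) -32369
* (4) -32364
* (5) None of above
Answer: 4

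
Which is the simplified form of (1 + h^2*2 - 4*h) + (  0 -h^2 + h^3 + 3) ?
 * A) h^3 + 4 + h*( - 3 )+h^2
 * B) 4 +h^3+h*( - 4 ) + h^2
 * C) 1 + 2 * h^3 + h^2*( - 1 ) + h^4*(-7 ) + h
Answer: B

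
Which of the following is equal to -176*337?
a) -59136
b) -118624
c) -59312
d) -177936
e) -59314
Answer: c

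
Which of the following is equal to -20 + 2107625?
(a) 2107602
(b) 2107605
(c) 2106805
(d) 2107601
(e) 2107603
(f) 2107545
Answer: b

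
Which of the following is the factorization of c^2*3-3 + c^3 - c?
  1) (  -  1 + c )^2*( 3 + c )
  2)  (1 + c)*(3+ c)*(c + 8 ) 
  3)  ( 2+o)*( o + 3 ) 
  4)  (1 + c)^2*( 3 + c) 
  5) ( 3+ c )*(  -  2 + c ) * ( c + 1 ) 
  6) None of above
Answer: 6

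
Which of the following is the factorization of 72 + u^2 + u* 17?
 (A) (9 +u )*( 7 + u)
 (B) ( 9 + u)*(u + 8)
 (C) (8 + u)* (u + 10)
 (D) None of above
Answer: B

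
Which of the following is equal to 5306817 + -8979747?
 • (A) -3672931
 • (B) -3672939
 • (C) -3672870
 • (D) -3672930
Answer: D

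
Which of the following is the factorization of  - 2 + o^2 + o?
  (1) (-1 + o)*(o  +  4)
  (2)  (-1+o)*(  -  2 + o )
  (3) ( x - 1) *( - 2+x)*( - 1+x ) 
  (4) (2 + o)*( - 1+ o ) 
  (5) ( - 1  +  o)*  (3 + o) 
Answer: 4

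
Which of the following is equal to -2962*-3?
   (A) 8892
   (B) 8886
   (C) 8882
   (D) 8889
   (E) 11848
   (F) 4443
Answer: B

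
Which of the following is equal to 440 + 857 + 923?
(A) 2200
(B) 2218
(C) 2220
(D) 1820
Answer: C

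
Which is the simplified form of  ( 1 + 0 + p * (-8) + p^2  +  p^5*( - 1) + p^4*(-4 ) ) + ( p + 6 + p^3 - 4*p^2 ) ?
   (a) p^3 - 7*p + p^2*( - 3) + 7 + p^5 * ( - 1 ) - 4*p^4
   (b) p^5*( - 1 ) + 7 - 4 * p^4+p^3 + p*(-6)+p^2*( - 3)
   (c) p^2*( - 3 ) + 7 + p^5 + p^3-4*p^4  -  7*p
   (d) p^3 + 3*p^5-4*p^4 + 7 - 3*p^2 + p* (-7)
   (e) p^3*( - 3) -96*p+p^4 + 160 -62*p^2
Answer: a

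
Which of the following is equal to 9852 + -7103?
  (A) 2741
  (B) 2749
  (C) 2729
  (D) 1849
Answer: B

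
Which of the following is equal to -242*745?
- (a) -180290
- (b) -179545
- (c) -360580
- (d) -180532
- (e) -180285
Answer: a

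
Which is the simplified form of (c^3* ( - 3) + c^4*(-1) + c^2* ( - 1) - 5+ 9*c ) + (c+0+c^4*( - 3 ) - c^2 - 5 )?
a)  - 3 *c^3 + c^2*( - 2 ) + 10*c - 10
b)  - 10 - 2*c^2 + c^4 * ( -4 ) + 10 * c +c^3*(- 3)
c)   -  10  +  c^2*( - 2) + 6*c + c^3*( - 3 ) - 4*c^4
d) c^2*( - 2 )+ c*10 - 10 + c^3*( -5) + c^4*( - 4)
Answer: b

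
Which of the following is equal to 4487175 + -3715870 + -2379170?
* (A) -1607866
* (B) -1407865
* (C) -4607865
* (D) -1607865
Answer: D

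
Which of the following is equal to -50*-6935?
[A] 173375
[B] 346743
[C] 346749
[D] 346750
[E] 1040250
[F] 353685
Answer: D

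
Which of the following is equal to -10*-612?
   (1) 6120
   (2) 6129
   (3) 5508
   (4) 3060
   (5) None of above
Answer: 1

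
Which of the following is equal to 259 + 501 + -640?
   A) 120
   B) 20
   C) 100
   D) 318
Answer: A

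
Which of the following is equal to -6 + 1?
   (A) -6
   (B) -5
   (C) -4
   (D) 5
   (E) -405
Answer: B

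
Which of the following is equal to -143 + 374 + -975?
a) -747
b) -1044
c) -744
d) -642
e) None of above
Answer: c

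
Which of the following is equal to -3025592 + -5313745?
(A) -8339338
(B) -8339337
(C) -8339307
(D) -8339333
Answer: B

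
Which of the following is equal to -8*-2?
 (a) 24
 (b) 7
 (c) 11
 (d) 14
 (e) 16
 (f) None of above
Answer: e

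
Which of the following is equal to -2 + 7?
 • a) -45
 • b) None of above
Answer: b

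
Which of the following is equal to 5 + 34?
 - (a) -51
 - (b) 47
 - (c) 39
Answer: c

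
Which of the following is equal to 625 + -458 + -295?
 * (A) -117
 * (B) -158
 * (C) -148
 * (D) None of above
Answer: D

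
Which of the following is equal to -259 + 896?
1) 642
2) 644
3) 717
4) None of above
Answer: 4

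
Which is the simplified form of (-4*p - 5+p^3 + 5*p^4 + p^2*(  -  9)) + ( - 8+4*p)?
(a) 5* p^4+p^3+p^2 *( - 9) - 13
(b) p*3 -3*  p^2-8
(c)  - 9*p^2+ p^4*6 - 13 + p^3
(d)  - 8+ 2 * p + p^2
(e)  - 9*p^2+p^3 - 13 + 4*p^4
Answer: a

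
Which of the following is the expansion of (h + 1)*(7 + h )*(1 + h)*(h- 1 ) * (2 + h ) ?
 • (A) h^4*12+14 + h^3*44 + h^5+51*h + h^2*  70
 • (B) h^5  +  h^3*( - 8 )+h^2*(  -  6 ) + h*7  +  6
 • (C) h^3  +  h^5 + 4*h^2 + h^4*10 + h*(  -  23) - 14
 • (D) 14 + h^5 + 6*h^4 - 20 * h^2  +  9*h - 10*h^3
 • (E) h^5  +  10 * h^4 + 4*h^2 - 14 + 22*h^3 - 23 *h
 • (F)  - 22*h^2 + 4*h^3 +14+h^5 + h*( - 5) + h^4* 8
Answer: E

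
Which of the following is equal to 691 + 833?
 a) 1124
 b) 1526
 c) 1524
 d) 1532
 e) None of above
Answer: c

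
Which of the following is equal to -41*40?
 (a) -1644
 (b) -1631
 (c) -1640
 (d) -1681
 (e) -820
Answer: c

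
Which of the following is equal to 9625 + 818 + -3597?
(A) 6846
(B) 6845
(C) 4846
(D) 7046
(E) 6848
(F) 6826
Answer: A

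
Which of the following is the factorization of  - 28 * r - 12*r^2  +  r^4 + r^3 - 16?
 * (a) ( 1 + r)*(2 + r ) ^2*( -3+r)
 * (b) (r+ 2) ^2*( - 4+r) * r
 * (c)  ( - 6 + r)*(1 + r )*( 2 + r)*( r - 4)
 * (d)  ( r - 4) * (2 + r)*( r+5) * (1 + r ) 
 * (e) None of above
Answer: e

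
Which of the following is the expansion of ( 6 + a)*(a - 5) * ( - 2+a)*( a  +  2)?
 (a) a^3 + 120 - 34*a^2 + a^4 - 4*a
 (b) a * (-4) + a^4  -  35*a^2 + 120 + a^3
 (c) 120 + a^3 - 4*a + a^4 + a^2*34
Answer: a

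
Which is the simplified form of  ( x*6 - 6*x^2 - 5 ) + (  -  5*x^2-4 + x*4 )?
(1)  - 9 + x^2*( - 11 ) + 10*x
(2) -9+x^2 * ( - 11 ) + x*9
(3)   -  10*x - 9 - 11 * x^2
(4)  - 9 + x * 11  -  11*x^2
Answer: 1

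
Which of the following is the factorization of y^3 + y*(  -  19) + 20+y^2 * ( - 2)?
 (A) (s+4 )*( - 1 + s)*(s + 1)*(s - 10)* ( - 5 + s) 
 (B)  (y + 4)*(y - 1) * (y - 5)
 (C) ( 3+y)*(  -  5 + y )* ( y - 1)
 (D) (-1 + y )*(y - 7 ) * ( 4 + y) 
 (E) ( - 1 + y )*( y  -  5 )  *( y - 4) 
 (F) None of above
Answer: B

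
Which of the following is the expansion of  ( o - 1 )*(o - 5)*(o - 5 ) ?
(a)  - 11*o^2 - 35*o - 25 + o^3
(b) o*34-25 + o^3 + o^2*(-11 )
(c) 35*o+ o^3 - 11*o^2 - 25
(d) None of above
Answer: c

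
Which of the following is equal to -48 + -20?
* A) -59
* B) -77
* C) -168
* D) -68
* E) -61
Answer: D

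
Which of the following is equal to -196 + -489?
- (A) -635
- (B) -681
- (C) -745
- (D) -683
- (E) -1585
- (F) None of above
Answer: F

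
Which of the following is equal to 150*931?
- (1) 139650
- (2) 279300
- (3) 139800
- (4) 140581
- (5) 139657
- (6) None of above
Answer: 1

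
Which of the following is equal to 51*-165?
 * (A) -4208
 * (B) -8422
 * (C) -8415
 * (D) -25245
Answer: C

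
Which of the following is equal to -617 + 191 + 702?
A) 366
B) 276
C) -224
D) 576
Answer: B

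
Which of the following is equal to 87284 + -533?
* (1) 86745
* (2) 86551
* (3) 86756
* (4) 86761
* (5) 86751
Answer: 5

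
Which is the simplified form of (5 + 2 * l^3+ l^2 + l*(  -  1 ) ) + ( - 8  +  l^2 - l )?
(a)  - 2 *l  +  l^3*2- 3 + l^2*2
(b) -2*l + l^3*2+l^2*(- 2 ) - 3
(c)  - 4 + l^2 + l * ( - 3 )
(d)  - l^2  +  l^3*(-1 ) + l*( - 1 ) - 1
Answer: a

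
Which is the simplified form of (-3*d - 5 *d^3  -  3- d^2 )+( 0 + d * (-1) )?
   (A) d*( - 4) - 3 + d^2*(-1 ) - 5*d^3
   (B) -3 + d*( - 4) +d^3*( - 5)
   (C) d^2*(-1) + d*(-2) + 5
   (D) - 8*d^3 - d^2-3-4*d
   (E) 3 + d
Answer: A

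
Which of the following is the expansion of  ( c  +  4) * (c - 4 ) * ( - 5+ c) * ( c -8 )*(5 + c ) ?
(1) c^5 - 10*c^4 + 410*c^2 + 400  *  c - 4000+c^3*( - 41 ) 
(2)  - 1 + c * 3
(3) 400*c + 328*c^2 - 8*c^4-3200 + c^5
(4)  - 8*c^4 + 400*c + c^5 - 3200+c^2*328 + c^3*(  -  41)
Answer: 4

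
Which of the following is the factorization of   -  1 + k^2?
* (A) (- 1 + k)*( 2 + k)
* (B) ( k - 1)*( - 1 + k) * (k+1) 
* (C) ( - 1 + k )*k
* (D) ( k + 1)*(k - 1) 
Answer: D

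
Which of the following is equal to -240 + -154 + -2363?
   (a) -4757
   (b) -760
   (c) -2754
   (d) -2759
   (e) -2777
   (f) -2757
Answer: f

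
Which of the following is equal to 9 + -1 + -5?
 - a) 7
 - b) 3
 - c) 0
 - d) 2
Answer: b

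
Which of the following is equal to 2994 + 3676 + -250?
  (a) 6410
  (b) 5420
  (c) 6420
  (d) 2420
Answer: c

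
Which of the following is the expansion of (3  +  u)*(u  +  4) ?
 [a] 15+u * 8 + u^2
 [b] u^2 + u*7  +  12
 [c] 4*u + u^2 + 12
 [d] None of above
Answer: b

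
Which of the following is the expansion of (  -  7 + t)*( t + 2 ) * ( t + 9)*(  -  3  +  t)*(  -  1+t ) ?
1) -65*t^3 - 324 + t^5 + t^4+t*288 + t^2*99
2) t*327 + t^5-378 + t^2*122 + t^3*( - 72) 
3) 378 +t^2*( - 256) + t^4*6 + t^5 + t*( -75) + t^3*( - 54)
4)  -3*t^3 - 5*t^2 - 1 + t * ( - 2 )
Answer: 2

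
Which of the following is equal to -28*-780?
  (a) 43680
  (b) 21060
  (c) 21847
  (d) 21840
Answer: d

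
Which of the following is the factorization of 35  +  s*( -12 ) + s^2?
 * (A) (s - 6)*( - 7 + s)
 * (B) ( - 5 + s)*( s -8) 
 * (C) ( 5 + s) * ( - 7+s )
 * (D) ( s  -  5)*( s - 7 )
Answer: D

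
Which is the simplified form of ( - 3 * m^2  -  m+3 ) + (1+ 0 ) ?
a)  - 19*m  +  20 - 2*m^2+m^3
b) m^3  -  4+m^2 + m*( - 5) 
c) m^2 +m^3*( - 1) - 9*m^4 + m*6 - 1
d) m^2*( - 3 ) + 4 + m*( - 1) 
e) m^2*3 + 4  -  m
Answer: d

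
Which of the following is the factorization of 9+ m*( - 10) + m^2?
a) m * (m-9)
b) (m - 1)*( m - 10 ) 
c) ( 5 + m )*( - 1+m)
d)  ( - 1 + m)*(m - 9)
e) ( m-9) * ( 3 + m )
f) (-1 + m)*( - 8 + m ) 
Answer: d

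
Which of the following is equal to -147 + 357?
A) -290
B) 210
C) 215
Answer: B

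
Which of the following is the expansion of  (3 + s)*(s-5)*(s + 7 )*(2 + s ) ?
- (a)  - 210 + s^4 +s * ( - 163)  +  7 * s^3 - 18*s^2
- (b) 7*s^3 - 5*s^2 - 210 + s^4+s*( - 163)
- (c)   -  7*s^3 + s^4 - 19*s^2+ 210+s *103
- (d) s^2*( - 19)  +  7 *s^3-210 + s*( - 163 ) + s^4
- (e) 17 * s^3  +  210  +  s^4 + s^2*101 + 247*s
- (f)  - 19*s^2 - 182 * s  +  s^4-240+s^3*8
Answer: d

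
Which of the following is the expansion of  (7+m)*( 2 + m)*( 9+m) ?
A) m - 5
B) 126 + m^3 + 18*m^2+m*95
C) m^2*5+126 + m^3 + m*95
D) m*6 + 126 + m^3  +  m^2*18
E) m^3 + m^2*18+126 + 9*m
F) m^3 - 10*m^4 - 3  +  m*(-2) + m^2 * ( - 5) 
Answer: B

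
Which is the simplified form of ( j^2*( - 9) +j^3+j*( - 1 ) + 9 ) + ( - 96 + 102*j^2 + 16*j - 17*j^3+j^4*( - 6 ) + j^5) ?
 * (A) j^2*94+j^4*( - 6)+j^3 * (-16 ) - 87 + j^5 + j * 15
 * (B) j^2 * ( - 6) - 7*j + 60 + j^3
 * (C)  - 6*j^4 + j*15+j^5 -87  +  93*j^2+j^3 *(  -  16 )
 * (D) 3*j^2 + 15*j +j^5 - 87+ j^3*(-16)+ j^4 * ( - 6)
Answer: C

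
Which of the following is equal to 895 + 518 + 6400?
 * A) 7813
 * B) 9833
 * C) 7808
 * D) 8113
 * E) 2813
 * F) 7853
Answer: A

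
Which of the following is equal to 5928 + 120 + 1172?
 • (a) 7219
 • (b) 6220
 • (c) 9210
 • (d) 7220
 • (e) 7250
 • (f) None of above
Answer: d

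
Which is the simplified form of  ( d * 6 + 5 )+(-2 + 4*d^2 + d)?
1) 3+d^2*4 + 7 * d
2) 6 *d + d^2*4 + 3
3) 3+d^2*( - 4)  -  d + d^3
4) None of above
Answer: 1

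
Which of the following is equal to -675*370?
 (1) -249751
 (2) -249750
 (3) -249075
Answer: 2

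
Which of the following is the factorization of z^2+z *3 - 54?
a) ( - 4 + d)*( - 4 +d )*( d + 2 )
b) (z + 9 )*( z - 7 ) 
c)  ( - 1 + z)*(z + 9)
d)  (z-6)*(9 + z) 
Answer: d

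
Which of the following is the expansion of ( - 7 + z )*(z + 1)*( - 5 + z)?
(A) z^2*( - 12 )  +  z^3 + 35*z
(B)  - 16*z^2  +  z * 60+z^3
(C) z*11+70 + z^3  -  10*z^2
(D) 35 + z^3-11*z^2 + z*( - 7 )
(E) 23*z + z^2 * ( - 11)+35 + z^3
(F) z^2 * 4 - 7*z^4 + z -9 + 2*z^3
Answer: E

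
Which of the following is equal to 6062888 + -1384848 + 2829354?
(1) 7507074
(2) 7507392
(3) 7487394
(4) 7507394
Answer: 4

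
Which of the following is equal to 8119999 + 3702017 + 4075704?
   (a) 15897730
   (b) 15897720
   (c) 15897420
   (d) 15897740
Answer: b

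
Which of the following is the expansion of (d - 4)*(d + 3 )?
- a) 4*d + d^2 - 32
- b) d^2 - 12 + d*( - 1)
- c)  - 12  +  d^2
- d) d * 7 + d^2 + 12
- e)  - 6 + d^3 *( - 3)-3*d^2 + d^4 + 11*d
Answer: b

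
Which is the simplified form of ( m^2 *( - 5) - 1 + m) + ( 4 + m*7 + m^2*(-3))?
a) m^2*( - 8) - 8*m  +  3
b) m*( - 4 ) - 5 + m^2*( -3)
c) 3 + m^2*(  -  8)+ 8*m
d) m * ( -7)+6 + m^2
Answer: c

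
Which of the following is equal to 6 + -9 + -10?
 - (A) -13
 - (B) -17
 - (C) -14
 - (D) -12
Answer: A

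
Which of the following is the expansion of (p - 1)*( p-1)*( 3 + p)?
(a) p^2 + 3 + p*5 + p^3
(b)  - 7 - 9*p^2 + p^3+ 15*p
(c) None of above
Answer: c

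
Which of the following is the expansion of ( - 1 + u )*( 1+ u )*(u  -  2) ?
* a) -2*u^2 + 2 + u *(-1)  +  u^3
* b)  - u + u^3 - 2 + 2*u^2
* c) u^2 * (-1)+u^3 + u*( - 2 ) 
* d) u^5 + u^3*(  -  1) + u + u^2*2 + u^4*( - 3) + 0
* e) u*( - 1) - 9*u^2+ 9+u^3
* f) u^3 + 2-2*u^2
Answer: a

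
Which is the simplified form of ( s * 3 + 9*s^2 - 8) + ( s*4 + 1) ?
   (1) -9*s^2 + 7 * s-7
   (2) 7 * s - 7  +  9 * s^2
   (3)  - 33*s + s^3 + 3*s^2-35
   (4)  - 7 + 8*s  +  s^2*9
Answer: 2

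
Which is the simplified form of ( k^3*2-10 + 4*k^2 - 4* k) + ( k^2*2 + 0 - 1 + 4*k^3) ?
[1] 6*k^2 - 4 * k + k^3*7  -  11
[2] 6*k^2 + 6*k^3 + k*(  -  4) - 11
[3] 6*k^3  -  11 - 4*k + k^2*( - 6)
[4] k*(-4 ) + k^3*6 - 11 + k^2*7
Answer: 2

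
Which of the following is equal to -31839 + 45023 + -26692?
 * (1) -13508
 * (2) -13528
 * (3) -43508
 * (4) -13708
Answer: 1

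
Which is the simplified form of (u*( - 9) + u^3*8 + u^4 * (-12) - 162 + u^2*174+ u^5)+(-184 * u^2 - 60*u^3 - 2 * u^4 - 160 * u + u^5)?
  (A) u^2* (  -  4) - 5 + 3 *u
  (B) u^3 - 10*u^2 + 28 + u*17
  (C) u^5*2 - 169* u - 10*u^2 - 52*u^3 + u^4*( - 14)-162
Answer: C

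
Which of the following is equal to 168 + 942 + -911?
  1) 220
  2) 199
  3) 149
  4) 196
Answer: 2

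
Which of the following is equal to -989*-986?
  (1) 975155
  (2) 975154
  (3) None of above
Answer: 2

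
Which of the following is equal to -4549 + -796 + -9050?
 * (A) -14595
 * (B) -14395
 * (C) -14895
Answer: B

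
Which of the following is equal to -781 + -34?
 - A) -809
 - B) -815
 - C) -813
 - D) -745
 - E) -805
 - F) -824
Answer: B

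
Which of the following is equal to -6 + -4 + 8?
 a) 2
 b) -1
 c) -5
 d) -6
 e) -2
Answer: e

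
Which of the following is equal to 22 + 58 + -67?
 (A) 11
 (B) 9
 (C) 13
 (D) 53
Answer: C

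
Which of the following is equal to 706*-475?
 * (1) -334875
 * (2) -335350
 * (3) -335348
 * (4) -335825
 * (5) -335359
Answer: 2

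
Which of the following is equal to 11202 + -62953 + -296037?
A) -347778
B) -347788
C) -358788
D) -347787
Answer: B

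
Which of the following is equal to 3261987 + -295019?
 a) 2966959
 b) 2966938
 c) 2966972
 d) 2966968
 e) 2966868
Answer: d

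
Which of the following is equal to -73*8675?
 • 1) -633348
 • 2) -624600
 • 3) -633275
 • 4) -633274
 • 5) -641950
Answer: 3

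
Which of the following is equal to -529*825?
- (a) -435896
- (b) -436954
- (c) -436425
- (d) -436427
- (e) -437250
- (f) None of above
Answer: c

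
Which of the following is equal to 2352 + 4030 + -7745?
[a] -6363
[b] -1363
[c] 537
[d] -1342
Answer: b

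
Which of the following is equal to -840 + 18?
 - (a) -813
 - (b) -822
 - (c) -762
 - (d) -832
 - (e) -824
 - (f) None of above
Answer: b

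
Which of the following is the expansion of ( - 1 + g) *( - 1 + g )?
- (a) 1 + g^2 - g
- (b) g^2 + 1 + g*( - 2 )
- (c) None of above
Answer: b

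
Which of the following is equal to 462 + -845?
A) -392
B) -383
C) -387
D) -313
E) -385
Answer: B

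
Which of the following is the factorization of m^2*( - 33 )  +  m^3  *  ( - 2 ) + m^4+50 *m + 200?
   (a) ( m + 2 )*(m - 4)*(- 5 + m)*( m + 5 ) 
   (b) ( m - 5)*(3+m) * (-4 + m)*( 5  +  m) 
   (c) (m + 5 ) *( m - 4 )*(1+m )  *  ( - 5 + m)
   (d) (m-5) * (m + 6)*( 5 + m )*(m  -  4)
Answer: a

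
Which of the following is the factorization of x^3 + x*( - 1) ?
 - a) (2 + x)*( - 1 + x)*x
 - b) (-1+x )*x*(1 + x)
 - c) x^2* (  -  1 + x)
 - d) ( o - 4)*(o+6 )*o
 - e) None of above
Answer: b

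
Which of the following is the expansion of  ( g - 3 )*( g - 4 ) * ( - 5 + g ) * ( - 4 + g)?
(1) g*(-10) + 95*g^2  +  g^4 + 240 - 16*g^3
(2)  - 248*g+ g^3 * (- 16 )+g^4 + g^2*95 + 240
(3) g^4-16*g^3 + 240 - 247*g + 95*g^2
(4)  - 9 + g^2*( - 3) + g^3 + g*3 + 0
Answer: 2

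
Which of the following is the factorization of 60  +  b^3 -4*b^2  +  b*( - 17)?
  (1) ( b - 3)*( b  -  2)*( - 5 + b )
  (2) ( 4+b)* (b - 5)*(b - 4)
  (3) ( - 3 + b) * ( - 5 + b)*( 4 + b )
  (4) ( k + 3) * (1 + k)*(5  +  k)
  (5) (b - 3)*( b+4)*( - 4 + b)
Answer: 3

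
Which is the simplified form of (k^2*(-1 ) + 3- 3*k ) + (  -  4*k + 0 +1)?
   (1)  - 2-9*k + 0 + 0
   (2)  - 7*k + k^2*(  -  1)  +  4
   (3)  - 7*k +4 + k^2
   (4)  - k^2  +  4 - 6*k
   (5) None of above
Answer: 2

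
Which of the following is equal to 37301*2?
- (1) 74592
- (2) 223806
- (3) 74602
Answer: 3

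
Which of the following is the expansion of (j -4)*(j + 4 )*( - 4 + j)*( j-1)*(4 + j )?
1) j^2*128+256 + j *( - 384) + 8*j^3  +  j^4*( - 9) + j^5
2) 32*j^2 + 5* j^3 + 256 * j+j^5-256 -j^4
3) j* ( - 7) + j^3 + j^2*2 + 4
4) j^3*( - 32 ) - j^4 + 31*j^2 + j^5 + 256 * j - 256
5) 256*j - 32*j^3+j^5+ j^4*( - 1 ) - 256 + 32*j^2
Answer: 5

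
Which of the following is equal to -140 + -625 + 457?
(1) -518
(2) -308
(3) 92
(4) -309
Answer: 2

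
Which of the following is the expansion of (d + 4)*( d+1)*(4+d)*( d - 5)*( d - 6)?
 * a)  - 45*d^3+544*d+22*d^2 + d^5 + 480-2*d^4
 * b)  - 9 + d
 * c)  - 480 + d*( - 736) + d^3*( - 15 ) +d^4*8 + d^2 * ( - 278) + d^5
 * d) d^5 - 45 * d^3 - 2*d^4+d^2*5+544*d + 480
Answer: a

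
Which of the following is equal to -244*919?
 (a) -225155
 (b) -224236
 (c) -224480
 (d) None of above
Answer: b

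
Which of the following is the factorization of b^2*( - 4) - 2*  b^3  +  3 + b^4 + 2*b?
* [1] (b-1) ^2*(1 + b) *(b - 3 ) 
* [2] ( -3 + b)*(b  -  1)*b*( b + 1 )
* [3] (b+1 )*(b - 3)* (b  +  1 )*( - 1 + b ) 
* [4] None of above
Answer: 3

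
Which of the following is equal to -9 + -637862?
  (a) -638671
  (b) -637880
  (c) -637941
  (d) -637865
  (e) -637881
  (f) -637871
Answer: f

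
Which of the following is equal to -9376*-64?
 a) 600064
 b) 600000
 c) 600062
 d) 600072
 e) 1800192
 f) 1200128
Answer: a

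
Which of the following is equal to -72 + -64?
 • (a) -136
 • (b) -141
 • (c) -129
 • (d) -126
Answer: a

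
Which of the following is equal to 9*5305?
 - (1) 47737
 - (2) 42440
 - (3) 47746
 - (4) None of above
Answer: 4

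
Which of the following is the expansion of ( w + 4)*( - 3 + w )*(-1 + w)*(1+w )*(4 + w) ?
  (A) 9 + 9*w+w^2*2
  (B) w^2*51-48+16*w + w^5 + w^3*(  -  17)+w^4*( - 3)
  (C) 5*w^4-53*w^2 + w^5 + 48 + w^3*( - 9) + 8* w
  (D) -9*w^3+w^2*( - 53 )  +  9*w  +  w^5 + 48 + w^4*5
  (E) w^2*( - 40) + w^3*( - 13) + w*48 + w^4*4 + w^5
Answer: C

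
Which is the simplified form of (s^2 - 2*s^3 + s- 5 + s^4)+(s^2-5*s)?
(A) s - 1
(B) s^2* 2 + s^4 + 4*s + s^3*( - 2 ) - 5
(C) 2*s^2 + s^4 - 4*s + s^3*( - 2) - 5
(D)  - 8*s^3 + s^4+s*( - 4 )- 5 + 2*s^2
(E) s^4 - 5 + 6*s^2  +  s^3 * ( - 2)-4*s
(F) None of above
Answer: C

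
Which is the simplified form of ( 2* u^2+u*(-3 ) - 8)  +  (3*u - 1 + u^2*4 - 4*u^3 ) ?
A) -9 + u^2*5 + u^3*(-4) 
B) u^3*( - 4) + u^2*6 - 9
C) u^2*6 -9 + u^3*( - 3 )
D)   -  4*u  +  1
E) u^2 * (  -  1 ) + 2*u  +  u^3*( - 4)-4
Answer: B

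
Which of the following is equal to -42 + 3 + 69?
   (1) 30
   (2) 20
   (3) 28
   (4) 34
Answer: 1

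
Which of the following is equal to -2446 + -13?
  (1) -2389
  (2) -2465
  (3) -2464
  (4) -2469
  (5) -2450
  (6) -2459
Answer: 6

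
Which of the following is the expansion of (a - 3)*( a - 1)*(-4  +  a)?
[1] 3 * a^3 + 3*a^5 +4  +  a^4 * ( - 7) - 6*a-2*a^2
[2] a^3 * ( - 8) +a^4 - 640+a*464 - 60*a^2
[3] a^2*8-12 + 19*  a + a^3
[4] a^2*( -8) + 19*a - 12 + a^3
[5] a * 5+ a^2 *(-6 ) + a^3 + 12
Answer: 4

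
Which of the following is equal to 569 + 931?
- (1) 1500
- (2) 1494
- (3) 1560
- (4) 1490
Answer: 1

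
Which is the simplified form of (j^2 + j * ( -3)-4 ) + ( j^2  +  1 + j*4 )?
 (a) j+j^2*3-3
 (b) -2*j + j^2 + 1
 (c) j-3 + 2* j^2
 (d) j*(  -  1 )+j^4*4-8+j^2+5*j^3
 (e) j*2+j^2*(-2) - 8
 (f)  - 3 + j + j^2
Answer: c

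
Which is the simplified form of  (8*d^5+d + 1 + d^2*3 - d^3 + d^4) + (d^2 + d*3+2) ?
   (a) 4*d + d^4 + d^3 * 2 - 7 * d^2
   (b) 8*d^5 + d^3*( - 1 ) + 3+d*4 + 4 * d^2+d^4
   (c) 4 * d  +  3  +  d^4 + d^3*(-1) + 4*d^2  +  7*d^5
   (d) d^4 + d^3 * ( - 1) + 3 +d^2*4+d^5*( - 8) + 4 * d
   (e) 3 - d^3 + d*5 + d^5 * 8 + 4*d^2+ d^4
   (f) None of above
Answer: b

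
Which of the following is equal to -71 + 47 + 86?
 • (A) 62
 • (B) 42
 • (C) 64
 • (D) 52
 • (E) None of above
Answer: A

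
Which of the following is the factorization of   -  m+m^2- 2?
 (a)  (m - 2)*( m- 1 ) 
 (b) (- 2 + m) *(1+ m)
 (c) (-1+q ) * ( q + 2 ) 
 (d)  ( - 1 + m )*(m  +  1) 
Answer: b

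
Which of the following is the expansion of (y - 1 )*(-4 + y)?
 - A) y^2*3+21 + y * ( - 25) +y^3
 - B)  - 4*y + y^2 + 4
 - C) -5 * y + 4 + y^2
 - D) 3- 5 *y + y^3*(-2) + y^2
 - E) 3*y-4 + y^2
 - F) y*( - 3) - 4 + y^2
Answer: C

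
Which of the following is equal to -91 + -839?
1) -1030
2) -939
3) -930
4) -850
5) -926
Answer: 3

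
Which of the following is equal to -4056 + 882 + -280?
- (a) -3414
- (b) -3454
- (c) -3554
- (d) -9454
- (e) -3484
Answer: b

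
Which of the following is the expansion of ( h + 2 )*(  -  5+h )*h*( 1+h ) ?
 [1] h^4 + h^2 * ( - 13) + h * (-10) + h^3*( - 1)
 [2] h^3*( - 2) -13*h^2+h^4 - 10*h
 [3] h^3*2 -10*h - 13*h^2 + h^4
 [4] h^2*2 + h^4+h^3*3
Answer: 2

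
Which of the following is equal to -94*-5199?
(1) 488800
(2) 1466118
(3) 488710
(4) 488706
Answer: 4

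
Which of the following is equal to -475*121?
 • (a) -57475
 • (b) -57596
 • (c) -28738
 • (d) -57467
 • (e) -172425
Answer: a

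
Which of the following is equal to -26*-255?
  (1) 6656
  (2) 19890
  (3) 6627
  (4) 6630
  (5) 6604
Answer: 4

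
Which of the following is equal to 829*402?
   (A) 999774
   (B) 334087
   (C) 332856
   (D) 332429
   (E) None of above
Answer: E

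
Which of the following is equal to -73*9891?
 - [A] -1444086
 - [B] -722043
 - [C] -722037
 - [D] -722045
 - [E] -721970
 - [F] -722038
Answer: B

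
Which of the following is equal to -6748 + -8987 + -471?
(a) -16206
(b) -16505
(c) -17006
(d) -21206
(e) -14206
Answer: a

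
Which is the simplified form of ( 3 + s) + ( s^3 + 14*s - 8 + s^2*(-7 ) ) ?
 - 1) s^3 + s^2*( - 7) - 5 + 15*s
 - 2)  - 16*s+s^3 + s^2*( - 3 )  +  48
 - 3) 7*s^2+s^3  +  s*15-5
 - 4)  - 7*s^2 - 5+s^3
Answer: 1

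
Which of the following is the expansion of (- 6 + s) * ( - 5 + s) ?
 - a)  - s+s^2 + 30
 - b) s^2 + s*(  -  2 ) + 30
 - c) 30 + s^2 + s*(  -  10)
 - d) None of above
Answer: d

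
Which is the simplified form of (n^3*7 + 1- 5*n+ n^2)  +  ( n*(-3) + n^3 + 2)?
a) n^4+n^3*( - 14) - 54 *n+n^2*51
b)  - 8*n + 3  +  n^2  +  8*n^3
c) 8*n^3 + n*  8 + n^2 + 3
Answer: b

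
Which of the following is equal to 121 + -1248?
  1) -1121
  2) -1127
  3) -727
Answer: 2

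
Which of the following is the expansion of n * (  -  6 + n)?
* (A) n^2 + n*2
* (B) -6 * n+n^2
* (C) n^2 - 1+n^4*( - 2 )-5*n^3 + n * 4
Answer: B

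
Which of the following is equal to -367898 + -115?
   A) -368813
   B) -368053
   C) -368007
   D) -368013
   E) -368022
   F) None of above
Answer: D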